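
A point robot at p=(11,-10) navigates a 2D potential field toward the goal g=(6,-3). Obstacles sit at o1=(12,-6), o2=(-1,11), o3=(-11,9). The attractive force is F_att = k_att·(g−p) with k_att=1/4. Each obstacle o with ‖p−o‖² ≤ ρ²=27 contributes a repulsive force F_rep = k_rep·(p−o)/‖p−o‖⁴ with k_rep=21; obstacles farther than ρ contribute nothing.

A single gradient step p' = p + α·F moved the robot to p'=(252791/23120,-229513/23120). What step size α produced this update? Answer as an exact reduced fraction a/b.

F_att = 1/4·(g−p) = 1/4·(-5,7) = (-1.2500,1.7500)
o1: d²=17 ≤ ρ²=27; F_rep = 21·(-1,-4)/17² = (-0.0727,-0.2907)
o2: d²=585 > ρ²=27 → inactive
o3: d²=845 > ρ²=27 → inactive
F = F_att + ΣF_rep = (-1.3227,1.4593)
Δp = p'−p = (-0.0661,0.0730); α = Δx/Fx = (-1529/23120) / (-1529/1156) = 1/20
check: Δy/Fy = (1687/23120) / (1687/1156) = 1/20 ✓

α = 1/20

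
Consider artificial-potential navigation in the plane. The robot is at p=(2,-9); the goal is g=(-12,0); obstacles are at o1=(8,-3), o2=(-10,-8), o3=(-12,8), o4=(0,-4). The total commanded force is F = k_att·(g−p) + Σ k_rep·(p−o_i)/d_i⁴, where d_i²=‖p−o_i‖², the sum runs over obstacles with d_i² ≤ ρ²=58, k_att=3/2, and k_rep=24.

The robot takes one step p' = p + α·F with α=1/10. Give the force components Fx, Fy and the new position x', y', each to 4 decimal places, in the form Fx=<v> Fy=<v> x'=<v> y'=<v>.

Fx=-20.9429 Fy=13.3573 x'=-0.0943 y'=-7.6643

F_att = 3/2·(g−p) = 3/2·(-14,9) = (-21.0000,13.5000)
o1: d²=72 > ρ²=58 → inactive
o2: d²=145 > ρ²=58 → inactive
o3: d²=485 > ρ²=58 → inactive
o4: d²=29 ≤ ρ²=58; F_rep = 24·(2,-5)/29² = (0.0571,-0.1427)
F = F_att + ΣF_rep = (-20.9429,13.3573)
p' = p + 1/10·F = (-0.0943,-7.6643)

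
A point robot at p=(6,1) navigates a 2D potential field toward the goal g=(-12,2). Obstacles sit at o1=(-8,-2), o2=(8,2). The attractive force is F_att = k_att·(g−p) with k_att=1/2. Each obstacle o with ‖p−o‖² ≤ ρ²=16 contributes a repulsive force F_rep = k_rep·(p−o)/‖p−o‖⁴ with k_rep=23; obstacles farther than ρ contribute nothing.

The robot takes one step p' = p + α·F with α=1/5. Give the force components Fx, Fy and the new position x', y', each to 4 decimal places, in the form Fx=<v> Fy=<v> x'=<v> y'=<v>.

Fx=-10.8400 Fy=-0.4200 x'=3.8320 y'=0.9160

F_att = 1/2·(g−p) = 1/2·(-18,1) = (-9.0000,0.5000)
o1: d²=205 > ρ²=16 → inactive
o2: d²=5 ≤ ρ²=16; F_rep = 23·(-2,-1)/5² = (-1.8400,-0.9200)
F = F_att + ΣF_rep = (-10.8400,-0.4200)
p' = p + 1/5·F = (3.8320,0.9160)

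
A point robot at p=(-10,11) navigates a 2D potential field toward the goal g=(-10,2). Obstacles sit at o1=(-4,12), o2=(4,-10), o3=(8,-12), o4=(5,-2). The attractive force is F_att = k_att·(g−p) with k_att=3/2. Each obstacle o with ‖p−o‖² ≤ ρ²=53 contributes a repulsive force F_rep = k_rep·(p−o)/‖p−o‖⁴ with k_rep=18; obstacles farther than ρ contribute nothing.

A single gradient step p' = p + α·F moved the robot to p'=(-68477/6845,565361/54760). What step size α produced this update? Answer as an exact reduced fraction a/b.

F_att = 3/2·(g−p) = 3/2·(0,-9) = (0.0000,-13.5000)
o1: d²=37 ≤ ρ²=53; F_rep = 18·(-6,-1)/37² = (-0.0789,-0.0131)
o2: d²=637 > ρ²=53 → inactive
o3: d²=853 > ρ²=53 → inactive
o4: d²=394 > ρ²=53 → inactive
F = F_att + ΣF_rep = (-0.0789,-13.5131)
Δp = p'−p = (-0.0039,-0.6757); α = Δx/Fx = (-27/6845) / (-108/1369) = 1/20
check: Δy/Fy = (-36999/54760) / (-36999/2738) = 1/20 ✓

α = 1/20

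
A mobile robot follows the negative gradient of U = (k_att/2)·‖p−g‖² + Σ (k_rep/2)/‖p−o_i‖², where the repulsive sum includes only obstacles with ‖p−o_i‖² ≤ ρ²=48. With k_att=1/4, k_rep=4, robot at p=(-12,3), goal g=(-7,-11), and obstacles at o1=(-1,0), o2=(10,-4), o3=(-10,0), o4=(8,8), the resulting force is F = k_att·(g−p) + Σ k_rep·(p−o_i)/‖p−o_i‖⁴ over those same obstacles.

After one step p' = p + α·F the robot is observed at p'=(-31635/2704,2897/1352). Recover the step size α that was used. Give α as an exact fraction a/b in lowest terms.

α = 1/4

F_att = 1/4·(g−p) = 1/4·(5,-14) = (1.2500,-3.5000)
o1: d²=130 > ρ²=48 → inactive
o2: d²=533 > ρ²=48 → inactive
o3: d²=13 ≤ ρ²=48; F_rep = 4·(-2,3)/13² = (-0.0473,0.0710)
o4: d²=425 > ρ²=48 → inactive
F = F_att + ΣF_rep = (1.2027,-3.4290)
Δp = p'−p = (0.3007,-0.8572); α = Δx/Fx = (813/2704) / (813/676) = 1/4
check: Δy/Fy = (-1159/1352) / (-1159/338) = 1/4 ✓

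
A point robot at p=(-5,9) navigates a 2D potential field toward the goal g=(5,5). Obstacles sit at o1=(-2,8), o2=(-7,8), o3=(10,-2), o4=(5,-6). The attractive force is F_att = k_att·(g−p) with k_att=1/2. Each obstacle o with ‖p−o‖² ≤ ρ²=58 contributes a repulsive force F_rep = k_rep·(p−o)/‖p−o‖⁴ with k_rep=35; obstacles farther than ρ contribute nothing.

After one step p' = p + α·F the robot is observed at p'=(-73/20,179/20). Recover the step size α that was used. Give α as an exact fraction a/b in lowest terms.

α = 1/5

F_att = 1/2·(g−p) = 1/2·(10,-4) = (5.0000,-2.0000)
o1: d²=10 ≤ ρ²=58; F_rep = 35·(-3,1)/10² = (-1.0500,0.3500)
o2: d²=5 ≤ ρ²=58; F_rep = 35·(2,1)/5² = (2.8000,1.4000)
o3: d²=346 > ρ²=58 → inactive
o4: d²=325 > ρ²=58 → inactive
F = F_att + ΣF_rep = (6.7500,-0.2500)
Δp = p'−p = (1.3500,-0.0500); α = Δx/Fx = (27/20) / (27/4) = 1/5
check: Δy/Fy = (-1/20) / (-1/4) = 1/5 ✓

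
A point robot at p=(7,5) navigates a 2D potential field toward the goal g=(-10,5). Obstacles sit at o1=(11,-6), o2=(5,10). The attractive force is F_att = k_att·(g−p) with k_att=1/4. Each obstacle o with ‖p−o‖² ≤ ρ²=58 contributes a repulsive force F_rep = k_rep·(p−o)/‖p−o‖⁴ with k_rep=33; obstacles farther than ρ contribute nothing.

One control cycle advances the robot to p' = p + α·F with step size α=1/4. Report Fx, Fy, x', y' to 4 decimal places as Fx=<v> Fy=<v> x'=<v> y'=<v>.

F_att = 1/4·(g−p) = 1/4·(-17,0) = (-4.2500,0.0000)
o1: d²=137 > ρ²=58 → inactive
o2: d²=29 ≤ ρ²=58; F_rep = 33·(2,-5)/29² = (0.0785,-0.1962)
F = F_att + ΣF_rep = (-4.1715,-0.1962)
p' = p + 1/4·F = (5.9571,4.9510)

Fx=-4.1715 Fy=-0.1962 x'=5.9571 y'=4.9510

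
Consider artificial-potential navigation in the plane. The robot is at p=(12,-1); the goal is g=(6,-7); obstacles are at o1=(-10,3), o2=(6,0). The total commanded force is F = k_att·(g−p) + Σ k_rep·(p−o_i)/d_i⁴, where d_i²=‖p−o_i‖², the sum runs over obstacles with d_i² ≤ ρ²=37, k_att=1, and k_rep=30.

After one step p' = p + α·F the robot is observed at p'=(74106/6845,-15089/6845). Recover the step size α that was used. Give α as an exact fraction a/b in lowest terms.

α = 1/5

F_att = 1·(g−p) = 1·(-6,-6) = (-6.0000,-6.0000)
o1: d²=500 > ρ²=37 → inactive
o2: d²=37 ≤ ρ²=37; F_rep = 30·(6,-1)/37² = (0.1315,-0.0219)
F = F_att + ΣF_rep = (-5.8685,-6.0219)
Δp = p'−p = (-1.1737,-1.2044); α = Δx/Fx = (-8034/6845) / (-8034/1369) = 1/5
check: Δy/Fy = (-8244/6845) / (-8244/1369) = 1/5 ✓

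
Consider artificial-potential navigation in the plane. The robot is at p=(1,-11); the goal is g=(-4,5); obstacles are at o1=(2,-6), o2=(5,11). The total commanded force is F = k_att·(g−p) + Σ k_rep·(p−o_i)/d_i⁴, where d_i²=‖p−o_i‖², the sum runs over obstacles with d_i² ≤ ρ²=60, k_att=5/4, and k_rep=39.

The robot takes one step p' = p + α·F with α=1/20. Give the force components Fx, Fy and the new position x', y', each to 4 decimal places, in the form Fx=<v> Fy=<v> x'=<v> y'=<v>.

Fx=-6.3077 Fy=19.7115 x'=0.6846 y'=-10.0144

F_att = 5/4·(g−p) = 5/4·(-5,16) = (-6.2500,20.0000)
o1: d²=26 ≤ ρ²=60; F_rep = 39·(-1,-5)/26² = (-0.0577,-0.2885)
o2: d²=500 > ρ²=60 → inactive
F = F_att + ΣF_rep = (-6.3077,19.7115)
p' = p + 1/20·F = (0.6846,-10.0144)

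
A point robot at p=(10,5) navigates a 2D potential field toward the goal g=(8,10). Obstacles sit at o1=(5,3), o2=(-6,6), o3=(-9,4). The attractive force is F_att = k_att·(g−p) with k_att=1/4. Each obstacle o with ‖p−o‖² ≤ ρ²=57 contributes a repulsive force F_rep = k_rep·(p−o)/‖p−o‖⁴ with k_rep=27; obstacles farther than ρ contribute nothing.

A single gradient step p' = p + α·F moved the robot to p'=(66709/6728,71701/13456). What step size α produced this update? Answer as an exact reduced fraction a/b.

F_att = 1/4·(g−p) = 1/4·(-2,5) = (-0.5000,1.2500)
o1: d²=29 ≤ ρ²=57; F_rep = 27·(5,2)/29² = (0.1605,0.0642)
o2: d²=257 > ρ²=57 → inactive
o3: d²=362 > ρ²=57 → inactive
F = F_att + ΣF_rep = (-0.3395,1.3142)
Δp = p'−p = (-0.0849,0.3286); α = Δx/Fx = (-571/6728) / (-571/1682) = 1/4
check: Δy/Fy = (4421/13456) / (4421/3364) = 1/4 ✓

α = 1/4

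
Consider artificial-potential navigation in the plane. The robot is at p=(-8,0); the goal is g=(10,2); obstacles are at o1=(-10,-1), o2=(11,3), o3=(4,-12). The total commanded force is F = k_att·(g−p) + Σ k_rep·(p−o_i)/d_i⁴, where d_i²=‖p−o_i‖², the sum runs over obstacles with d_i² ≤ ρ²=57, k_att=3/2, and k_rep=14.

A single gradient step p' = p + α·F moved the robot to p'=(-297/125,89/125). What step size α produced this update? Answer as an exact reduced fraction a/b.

F_att = 3/2·(g−p) = 3/2·(18,2) = (27.0000,3.0000)
o1: d²=5 ≤ ρ²=57; F_rep = 14·(2,1)/5² = (1.1200,0.5600)
o2: d²=370 > ρ²=57 → inactive
o3: d²=288 > ρ²=57 → inactive
F = F_att + ΣF_rep = (28.1200,3.5600)
Δp = p'−p = (5.6240,0.7120); α = Δx/Fx = (703/125) / (703/25) = 1/5
check: Δy/Fy = (89/125) / (89/25) = 1/5 ✓

α = 1/5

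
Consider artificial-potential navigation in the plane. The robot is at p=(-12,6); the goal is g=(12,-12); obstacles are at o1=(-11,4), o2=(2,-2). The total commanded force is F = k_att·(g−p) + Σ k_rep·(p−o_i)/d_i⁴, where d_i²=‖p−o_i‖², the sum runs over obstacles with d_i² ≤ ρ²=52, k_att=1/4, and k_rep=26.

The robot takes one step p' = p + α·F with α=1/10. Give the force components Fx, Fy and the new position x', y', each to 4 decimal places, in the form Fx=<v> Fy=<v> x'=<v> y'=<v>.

F_att = 1/4·(g−p) = 1/4·(24,-18) = (6.0000,-4.5000)
o1: d²=5 ≤ ρ²=52; F_rep = 26·(-1,2)/5² = (-1.0400,2.0800)
o2: d²=260 > ρ²=52 → inactive
F = F_att + ΣF_rep = (4.9600,-2.4200)
p' = p + 1/10·F = (-11.5040,5.7580)

Fx=4.9600 Fy=-2.4200 x'=-11.5040 y'=5.7580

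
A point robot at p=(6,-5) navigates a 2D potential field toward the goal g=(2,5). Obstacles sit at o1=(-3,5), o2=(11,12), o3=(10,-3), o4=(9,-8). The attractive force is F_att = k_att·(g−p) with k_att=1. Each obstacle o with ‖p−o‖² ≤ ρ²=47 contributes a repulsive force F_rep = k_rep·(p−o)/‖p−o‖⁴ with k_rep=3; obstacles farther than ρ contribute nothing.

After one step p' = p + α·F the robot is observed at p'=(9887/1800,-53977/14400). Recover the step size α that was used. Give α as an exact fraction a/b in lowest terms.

α = 1/8

F_att = 1·(g−p) = 1·(-4,10) = (-4.0000,10.0000)
o1: d²=181 > ρ²=47 → inactive
o2: d²=314 > ρ²=47 → inactive
o3: d²=20 ≤ ρ²=47; F_rep = 3·(-4,-2)/20² = (-0.0300,-0.0150)
o4: d²=18 ≤ ρ²=47; F_rep = 3·(-3,3)/18² = (-0.0278,0.0278)
F = F_att + ΣF_rep = (-4.0578,10.0128)
Δp = p'−p = (-0.5072,1.2516); α = Δx/Fx = (-913/1800) / (-913/225) = 1/8
check: Δy/Fy = (18023/14400) / (18023/1800) = 1/8 ✓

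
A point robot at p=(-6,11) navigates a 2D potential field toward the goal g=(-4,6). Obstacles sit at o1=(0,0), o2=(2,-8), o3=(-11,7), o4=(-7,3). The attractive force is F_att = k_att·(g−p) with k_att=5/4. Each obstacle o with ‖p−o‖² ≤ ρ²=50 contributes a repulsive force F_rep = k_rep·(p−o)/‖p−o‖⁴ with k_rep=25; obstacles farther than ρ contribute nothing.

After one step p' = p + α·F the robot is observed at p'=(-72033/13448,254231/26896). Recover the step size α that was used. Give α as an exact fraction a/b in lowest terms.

F_att = 5/4·(g−p) = 5/4·(2,-5) = (2.5000,-6.2500)
o1: d²=157 > ρ²=50 → inactive
o2: d²=425 > ρ²=50 → inactive
o3: d²=41 ≤ ρ²=50; F_rep = 25·(5,4)/41² = (0.0744,0.0595)
o4: d²=65 > ρ²=50 → inactive
F = F_att + ΣF_rep = (2.5744,-6.1905)
Δp = p'−p = (0.6436,-1.5476); α = Δx/Fx = (8655/13448) / (8655/3362) = 1/4
check: Δy/Fy = (-41625/26896) / (-41625/6724) = 1/4 ✓

α = 1/4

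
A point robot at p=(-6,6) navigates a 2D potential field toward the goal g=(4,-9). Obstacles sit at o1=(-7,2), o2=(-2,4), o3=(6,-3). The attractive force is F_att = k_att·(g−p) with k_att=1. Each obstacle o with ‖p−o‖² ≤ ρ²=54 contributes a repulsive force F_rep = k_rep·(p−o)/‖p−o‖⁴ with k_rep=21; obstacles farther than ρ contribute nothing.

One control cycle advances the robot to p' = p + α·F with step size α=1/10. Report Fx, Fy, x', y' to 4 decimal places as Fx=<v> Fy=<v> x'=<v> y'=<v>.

Fx=9.8627 Fy=-14.6043 x'=-5.0137 y'=4.5396

F_att = 1·(g−p) = 1·(10,-15) = (10.0000,-15.0000)
o1: d²=17 ≤ ρ²=54; F_rep = 21·(1,4)/17² = (0.0727,0.2907)
o2: d²=20 ≤ ρ²=54; F_rep = 21·(-4,2)/20² = (-0.2100,0.1050)
o3: d²=225 > ρ²=54 → inactive
F = F_att + ΣF_rep = (9.8627,-14.6043)
p' = p + 1/10·F = (-5.0137,4.5396)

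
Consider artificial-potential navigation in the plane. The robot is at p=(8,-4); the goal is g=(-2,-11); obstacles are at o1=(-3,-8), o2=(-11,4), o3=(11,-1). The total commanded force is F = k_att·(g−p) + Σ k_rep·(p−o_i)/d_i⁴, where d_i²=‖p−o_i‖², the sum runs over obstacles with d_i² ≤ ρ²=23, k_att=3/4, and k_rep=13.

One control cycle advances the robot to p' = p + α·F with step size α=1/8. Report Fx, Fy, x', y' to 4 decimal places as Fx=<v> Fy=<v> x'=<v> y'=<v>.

F_att = 3/4·(g−p) = 3/4·(-10,-7) = (-7.5000,-5.2500)
o1: d²=137 > ρ²=23 → inactive
o2: d²=425 > ρ²=23 → inactive
o3: d²=18 ≤ ρ²=23; F_rep = 13·(-3,-3)/18² = (-0.1204,-0.1204)
F = F_att + ΣF_rep = (-7.6204,-5.3704)
p' = p + 1/8·F = (7.0475,-4.6713)

Fx=-7.6204 Fy=-5.3704 x'=7.0475 y'=-4.6713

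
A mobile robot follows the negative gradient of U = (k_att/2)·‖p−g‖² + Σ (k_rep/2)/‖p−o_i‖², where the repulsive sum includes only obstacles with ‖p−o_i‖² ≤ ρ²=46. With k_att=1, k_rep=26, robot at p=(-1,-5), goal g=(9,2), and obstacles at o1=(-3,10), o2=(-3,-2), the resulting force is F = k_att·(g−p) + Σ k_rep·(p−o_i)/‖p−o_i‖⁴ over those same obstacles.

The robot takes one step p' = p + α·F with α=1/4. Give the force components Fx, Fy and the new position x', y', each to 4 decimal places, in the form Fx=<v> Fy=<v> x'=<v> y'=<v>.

Fx=10.3077 Fy=6.5385 x'=1.5769 y'=-3.3654

F_att = 1·(g−p) = 1·(10,7) = (10.0000,7.0000)
o1: d²=229 > ρ²=46 → inactive
o2: d²=13 ≤ ρ²=46; F_rep = 26·(2,-3)/13² = (0.3077,-0.4615)
F = F_att + ΣF_rep = (10.3077,6.5385)
p' = p + 1/4·F = (1.5769,-3.3654)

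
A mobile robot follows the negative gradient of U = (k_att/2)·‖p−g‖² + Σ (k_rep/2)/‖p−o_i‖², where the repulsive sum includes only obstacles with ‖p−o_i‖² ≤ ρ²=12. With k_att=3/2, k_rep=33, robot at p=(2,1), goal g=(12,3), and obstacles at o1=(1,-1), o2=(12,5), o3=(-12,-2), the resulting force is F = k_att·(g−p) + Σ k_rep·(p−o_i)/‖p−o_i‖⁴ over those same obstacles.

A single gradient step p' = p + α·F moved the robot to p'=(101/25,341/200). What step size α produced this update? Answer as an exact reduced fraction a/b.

F_att = 3/2·(g−p) = 3/2·(10,2) = (15.0000,3.0000)
o1: d²=5 ≤ ρ²=12; F_rep = 33·(1,2)/5² = (1.3200,2.6400)
o2: d²=116 > ρ²=12 → inactive
o3: d²=205 > ρ²=12 → inactive
F = F_att + ΣF_rep = (16.3200,5.6400)
Δp = p'−p = (2.0400,0.7050); α = Δx/Fx = (51/25) / (408/25) = 1/8
check: Δy/Fy = (141/200) / (141/25) = 1/8 ✓

α = 1/8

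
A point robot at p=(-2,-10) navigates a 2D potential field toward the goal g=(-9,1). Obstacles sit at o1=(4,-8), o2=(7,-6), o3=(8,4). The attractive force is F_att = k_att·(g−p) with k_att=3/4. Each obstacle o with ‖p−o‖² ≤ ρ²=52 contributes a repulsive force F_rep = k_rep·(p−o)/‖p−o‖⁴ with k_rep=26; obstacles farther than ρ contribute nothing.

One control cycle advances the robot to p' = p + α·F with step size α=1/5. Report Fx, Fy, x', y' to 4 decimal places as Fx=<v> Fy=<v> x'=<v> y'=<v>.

F_att = 3/4·(g−p) = 3/4·(-7,11) = (-5.2500,8.2500)
o1: d²=40 ≤ ρ²=52; F_rep = 26·(-6,-2)/40² = (-0.0975,-0.0325)
o2: d²=97 > ρ²=52 → inactive
o3: d²=296 > ρ²=52 → inactive
F = F_att + ΣF_rep = (-5.3475,8.2175)
p' = p + 1/5·F = (-3.0695,-8.3565)

Fx=-5.3475 Fy=8.2175 x'=-3.0695 y'=-8.3565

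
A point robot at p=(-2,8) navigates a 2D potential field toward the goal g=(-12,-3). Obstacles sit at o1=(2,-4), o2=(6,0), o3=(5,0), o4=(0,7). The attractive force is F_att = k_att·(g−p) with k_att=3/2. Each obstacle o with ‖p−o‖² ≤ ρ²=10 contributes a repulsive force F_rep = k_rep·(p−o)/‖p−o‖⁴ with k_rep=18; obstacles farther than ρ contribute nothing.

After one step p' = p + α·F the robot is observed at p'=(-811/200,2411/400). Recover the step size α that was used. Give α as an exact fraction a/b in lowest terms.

α = 1/8

F_att = 3/2·(g−p) = 3/2·(-10,-11) = (-15.0000,-16.5000)
o1: d²=160 > ρ²=10 → inactive
o2: d²=128 > ρ²=10 → inactive
o3: d²=113 > ρ²=10 → inactive
o4: d²=5 ≤ ρ²=10; F_rep = 18·(-2,1)/5² = (-1.4400,0.7200)
F = F_att + ΣF_rep = (-16.4400,-15.7800)
Δp = p'−p = (-2.0550,-1.9725); α = Δx/Fx = (-411/200) / (-411/25) = 1/8
check: Δy/Fy = (-789/400) / (-789/50) = 1/8 ✓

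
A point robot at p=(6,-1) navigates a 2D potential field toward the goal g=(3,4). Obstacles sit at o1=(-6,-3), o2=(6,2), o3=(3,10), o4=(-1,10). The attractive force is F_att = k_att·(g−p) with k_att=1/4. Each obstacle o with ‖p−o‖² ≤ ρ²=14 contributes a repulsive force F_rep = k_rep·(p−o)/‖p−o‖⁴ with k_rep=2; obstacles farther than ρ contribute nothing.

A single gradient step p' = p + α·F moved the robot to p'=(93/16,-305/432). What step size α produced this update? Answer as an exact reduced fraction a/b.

α = 1/4

F_att = 1/4·(g−p) = 1/4·(-3,5) = (-0.7500,1.2500)
o1: d²=148 > ρ²=14 → inactive
o2: d²=9 ≤ ρ²=14; F_rep = 2·(0,-3)/9² = (0.0000,-0.0741)
o3: d²=130 > ρ²=14 → inactive
o4: d²=170 > ρ²=14 → inactive
F = F_att + ΣF_rep = (-0.7500,1.1759)
Δp = p'−p = (-0.1875,0.2940); α = Δx/Fx = (-3/16) / (-3/4) = 1/4
check: Δy/Fy = (127/432) / (127/108) = 1/4 ✓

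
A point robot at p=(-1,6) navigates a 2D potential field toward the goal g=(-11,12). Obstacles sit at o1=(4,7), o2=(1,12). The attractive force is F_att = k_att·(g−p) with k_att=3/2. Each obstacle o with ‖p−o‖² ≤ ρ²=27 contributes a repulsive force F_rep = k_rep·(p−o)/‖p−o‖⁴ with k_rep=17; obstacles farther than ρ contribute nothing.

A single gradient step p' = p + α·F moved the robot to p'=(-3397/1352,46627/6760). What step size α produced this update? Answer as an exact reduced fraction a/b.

α = 1/10

F_att = 3/2·(g−p) = 3/2·(-10,6) = (-15.0000,9.0000)
o1: d²=26 ≤ ρ²=27; F_rep = 17·(-5,-1)/26² = (-0.1257,-0.0251)
o2: d²=40 > ρ²=27 → inactive
F = F_att + ΣF_rep = (-15.1257,8.9749)
Δp = p'−p = (-1.5126,0.8975); α = Δx/Fx = (-2045/1352) / (-10225/676) = 1/10
check: Δy/Fy = (6067/6760) / (6067/676) = 1/10 ✓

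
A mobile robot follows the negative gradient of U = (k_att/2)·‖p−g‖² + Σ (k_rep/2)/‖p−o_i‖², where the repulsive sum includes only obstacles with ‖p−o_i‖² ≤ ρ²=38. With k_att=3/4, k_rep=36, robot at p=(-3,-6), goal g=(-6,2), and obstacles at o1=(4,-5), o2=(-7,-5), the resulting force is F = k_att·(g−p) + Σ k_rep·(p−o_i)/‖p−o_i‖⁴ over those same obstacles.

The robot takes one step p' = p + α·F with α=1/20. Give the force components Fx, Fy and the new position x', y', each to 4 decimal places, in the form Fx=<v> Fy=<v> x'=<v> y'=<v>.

Fx=-1.7517 Fy=5.8754 x'=-3.0876 y'=-5.7062

F_att = 3/4·(g−p) = 3/4·(-3,8) = (-2.2500,6.0000)
o1: d²=50 > ρ²=38 → inactive
o2: d²=17 ≤ ρ²=38; F_rep = 36·(4,-1)/17² = (0.4983,-0.1246)
F = F_att + ΣF_rep = (-1.7517,5.8754)
p' = p + 1/20·F = (-3.0876,-5.7062)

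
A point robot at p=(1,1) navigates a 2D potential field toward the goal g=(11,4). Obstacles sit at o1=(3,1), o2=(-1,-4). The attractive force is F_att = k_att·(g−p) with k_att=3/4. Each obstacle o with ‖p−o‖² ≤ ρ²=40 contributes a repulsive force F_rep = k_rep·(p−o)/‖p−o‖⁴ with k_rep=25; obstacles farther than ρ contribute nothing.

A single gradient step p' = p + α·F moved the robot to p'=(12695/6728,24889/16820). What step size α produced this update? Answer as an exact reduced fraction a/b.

α = 1/5

F_att = 3/4·(g−p) = 3/4·(10,3) = (7.5000,2.2500)
o1: d²=4 ≤ ρ²=40; F_rep = 25·(-2,0)/4² = (-3.1250,0.0000)
o2: d²=29 ≤ ρ²=40; F_rep = 25·(2,5)/29² = (0.0595,0.1486)
F = F_att + ΣF_rep = (4.4345,2.3986)
Δp = p'−p = (0.8869,0.4797); α = Δx/Fx = (5967/6728) / (29835/6728) = 1/5
check: Δy/Fy = (8069/16820) / (8069/3364) = 1/5 ✓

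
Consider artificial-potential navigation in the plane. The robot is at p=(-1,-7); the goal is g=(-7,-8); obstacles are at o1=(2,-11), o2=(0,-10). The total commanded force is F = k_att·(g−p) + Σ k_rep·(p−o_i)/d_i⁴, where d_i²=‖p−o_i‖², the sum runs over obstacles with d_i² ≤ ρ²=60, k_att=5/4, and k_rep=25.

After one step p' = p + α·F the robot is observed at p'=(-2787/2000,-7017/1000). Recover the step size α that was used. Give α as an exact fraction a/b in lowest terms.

F_att = 5/4·(g−p) = 5/4·(-6,-1) = (-7.5000,-1.2500)
o1: d²=25 ≤ ρ²=60; F_rep = 25·(-3,4)/25² = (-0.1200,0.1600)
o2: d²=10 ≤ ρ²=60; F_rep = 25·(-1,3)/10² = (-0.2500,0.7500)
F = F_att + ΣF_rep = (-7.8700,-0.3400)
Δp = p'−p = (-0.3935,-0.0170); α = Δx/Fx = (-787/2000) / (-787/100) = 1/20
check: Δy/Fy = (-17/1000) / (-17/50) = 1/20 ✓

α = 1/20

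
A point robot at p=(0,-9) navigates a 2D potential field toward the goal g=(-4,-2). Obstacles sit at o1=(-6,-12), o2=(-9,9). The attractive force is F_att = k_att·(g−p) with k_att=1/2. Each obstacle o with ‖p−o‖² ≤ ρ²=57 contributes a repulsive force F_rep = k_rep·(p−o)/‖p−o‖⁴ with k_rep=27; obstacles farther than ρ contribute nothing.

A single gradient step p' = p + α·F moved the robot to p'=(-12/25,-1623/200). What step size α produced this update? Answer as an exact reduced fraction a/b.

α = 1/4

F_att = 1/2·(g−p) = 1/2·(-4,7) = (-2.0000,3.5000)
o1: d²=45 ≤ ρ²=57; F_rep = 27·(6,3)/45² = (0.0800,0.0400)
o2: d²=405 > ρ²=57 → inactive
F = F_att + ΣF_rep = (-1.9200,3.5400)
Δp = p'−p = (-0.4800,0.8850); α = Δx/Fx = (-12/25) / (-48/25) = 1/4
check: Δy/Fy = (177/200) / (177/50) = 1/4 ✓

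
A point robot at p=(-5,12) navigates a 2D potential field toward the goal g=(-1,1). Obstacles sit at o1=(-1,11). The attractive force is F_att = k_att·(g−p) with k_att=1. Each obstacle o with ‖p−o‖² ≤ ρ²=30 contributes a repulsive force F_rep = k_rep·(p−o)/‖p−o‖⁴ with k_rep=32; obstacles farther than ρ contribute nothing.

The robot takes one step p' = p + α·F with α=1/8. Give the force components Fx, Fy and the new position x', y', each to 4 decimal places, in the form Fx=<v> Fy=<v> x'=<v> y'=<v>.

Fx=3.5571 Fy=-10.8893 x'=-4.5554 y'=10.6388

F_att = 1·(g−p) = 1·(4,-11) = (4.0000,-11.0000)
o1: d²=17 ≤ ρ²=30; F_rep = 32·(-4,1)/17² = (-0.4429,0.1107)
F = F_att + ΣF_rep = (3.5571,-10.8893)
p' = p + 1/8·F = (-4.5554,10.6388)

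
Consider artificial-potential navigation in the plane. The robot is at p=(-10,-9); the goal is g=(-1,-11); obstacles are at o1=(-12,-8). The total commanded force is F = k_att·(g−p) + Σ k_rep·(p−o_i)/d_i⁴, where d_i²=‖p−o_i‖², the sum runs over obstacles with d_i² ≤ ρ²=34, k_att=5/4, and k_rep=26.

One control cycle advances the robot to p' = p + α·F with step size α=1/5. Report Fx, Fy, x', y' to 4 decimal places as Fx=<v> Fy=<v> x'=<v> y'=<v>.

Fx=13.3300 Fy=-3.5400 x'=-7.3340 y'=-9.7080

F_att = 5/4·(g−p) = 5/4·(9,-2) = (11.2500,-2.5000)
o1: d²=5 ≤ ρ²=34; F_rep = 26·(2,-1)/5² = (2.0800,-1.0400)
F = F_att + ΣF_rep = (13.3300,-3.5400)
p' = p + 1/5·F = (-7.3340,-9.7080)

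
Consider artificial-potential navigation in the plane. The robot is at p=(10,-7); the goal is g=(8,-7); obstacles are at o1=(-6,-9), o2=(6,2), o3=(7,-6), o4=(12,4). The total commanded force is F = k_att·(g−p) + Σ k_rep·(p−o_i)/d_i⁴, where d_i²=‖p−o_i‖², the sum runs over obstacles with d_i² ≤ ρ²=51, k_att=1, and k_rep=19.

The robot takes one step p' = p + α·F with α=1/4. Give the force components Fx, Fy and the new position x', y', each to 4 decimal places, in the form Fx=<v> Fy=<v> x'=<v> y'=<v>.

Fx=-1.4300 Fy=-0.1900 x'=9.6425 y'=-7.0475

F_att = 1·(g−p) = 1·(-2,0) = (-2.0000,0.0000)
o1: d²=260 > ρ²=51 → inactive
o2: d²=97 > ρ²=51 → inactive
o3: d²=10 ≤ ρ²=51; F_rep = 19·(3,-1)/10² = (0.5700,-0.1900)
o4: d²=125 > ρ²=51 → inactive
F = F_att + ΣF_rep = (-1.4300,-0.1900)
p' = p + 1/4·F = (9.6425,-7.0475)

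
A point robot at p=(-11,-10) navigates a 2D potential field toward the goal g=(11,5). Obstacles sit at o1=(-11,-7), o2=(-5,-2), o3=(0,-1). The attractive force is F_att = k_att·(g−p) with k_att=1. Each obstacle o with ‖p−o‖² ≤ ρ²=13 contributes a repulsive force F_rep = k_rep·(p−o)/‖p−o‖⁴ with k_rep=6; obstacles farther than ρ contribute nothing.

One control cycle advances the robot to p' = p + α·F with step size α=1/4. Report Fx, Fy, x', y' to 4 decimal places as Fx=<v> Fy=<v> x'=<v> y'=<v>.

F_att = 1·(g−p) = 1·(22,15) = (22.0000,15.0000)
o1: d²=9 ≤ ρ²=13; F_rep = 6·(0,-3)/9² = (0.0000,-0.2222)
o2: d²=100 > ρ²=13 → inactive
o3: d²=202 > ρ²=13 → inactive
F = F_att + ΣF_rep = (22.0000,14.7778)
p' = p + 1/4·F = (-5.5000,-6.3056)

Fx=22.0000 Fy=14.7778 x'=-5.5000 y'=-6.3056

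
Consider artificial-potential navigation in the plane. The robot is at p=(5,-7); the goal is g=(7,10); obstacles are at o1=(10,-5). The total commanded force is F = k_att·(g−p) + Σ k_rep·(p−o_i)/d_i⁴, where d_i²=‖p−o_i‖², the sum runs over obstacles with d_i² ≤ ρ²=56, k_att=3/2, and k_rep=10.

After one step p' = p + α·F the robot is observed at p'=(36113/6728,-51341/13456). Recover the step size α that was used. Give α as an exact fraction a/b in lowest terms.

F_att = 3/2·(g−p) = 3/2·(2,17) = (3.0000,25.5000)
o1: d²=29 ≤ ρ²=56; F_rep = 10·(-5,-2)/29² = (-0.0595,-0.0238)
F = F_att + ΣF_rep = (2.9405,25.4762)
Δp = p'−p = (0.3676,3.1845); α = Δx/Fx = (2473/6728) / (2473/841) = 1/8
check: Δy/Fy = (42851/13456) / (42851/1682) = 1/8 ✓

α = 1/8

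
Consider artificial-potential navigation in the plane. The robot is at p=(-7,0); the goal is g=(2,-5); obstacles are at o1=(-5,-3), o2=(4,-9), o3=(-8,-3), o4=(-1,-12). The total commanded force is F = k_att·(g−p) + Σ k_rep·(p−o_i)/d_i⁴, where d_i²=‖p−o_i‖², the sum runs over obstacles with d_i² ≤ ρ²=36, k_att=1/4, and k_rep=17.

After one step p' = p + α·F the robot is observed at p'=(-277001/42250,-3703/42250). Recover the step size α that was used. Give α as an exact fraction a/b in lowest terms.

α = 1/5

F_att = 1/4·(g−p) = 1/4·(9,-5) = (2.2500,-1.2500)
o1: d²=13 ≤ ρ²=36; F_rep = 17·(-2,3)/13² = (-0.2012,0.3018)
o2: d²=202 > ρ²=36 → inactive
o3: d²=10 ≤ ρ²=36; F_rep = 17·(1,3)/10² = (0.1700,0.5100)
o4: d²=180 > ρ²=36 → inactive
F = F_att + ΣF_rep = (2.2188,-0.4382)
Δp = p'−p = (0.4438,-0.0876); α = Δx/Fx = (18749/42250) / (18749/8450) = 1/5
check: Δy/Fy = (-3703/42250) / (-3703/8450) = 1/5 ✓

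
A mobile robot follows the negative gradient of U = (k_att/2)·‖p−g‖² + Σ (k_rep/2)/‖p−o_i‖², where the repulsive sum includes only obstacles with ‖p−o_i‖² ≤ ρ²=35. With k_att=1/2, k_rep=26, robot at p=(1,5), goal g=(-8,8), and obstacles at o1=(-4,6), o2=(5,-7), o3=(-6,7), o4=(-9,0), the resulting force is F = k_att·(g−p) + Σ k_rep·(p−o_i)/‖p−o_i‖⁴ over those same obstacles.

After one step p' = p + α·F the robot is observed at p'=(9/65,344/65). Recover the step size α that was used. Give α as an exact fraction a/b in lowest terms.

F_att = 1/2·(g−p) = 1/2·(-9,3) = (-4.5000,1.5000)
o1: d²=26 ≤ ρ²=35; F_rep = 26·(5,-1)/26² = (0.1923,-0.0385)
o2: d²=160 > ρ²=35 → inactive
o3: d²=53 > ρ²=35 → inactive
o4: d²=125 > ρ²=35 → inactive
F = F_att + ΣF_rep = (-4.3077,1.4615)
Δp = p'−p = (-0.8615,0.2923); α = Δx/Fx = (-56/65) / (-56/13) = 1/5
check: Δy/Fy = (19/65) / (19/13) = 1/5 ✓

α = 1/5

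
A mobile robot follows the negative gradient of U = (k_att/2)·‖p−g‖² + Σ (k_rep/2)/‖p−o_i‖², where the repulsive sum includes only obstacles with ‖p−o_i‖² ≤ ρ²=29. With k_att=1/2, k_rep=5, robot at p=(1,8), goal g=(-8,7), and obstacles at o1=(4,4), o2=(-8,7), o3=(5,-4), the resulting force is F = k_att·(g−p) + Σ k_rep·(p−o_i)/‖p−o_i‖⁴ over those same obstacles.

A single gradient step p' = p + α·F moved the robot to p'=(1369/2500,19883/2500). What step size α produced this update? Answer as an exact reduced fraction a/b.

α = 1/10

F_att = 1/2·(g−p) = 1/2·(-9,-1) = (-4.5000,-0.5000)
o1: d²=25 ≤ ρ²=29; F_rep = 5·(-3,4)/25² = (-0.0240,0.0320)
o2: d²=82 > ρ²=29 → inactive
o3: d²=160 > ρ²=29 → inactive
F = F_att + ΣF_rep = (-4.5240,-0.4680)
Δp = p'−p = (-0.4524,-0.0468); α = Δx/Fx = (-1131/2500) / (-1131/250) = 1/10
check: Δy/Fy = (-117/2500) / (-117/250) = 1/10 ✓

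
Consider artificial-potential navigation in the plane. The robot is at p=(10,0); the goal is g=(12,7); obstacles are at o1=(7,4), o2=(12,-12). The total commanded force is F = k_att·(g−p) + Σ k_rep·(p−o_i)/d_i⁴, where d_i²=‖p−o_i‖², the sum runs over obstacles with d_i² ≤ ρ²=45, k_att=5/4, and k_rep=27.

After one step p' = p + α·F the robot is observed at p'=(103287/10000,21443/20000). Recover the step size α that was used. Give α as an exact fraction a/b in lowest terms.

α = 1/8

F_att = 5/4·(g−p) = 5/4·(2,7) = (2.5000,8.7500)
o1: d²=25 ≤ ρ²=45; F_rep = 27·(3,-4)/25² = (0.1296,-0.1728)
o2: d²=148 > ρ²=45 → inactive
F = F_att + ΣF_rep = (2.6296,8.5772)
Δp = p'−p = (0.3287,1.0721); α = Δx/Fx = (3287/10000) / (3287/1250) = 1/8
check: Δy/Fy = (21443/20000) / (21443/2500) = 1/8 ✓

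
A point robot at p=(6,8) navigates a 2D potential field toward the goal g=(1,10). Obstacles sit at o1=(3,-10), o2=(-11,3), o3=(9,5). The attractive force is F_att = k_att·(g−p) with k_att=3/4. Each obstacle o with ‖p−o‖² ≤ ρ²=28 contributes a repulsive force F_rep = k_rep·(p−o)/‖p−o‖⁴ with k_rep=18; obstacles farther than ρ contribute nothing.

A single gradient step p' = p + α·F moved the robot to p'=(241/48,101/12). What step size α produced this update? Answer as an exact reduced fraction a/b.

F_att = 3/4·(g−p) = 3/4·(-5,2) = (-3.7500,1.5000)
o1: d²=333 > ρ²=28 → inactive
o2: d²=314 > ρ²=28 → inactive
o3: d²=18 ≤ ρ²=28; F_rep = 18·(-3,3)/18² = (-0.1667,0.1667)
F = F_att + ΣF_rep = (-3.9167,1.6667)
Δp = p'−p = (-0.9792,0.4167); α = Δx/Fx = (-47/48) / (-47/12) = 1/4
check: Δy/Fy = (5/12) / (5/3) = 1/4 ✓

α = 1/4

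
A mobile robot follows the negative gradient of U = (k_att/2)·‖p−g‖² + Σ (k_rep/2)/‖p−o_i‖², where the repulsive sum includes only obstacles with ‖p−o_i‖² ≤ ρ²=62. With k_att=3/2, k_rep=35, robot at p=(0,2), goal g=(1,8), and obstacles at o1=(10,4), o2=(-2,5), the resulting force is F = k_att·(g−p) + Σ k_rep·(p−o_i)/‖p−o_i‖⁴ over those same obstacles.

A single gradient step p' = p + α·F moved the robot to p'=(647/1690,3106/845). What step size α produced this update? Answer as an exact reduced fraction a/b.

α = 1/5

F_att = 3/2·(g−p) = 3/2·(1,6) = (1.5000,9.0000)
o1: d²=104 > ρ²=62 → inactive
o2: d²=13 ≤ ρ²=62; F_rep = 35·(2,-3)/13² = (0.4142,-0.6213)
F = F_att + ΣF_rep = (1.9142,8.3787)
Δp = p'−p = (0.3828,1.6757); α = Δx/Fx = (647/1690) / (647/338) = 1/5
check: Δy/Fy = (1416/845) / (1416/169) = 1/5 ✓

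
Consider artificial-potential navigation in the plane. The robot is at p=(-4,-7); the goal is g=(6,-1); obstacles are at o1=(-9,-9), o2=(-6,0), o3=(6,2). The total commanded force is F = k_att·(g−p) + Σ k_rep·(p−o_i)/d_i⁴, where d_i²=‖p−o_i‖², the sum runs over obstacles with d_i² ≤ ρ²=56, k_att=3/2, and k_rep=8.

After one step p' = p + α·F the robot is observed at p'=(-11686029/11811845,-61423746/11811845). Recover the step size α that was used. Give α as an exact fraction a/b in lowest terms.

α = 1/5

F_att = 3/2·(g−p) = 3/2·(10,6) = (15.0000,9.0000)
o1: d²=29 ≤ ρ²=56; F_rep = 8·(5,2)/29² = (0.0476,0.0190)
o2: d²=53 ≤ ρ²=56; F_rep = 8·(2,-7)/53² = (0.0057,-0.0199)
o3: d²=181 > ρ²=56 → inactive
F = F_att + ΣF_rep = (15.0533,8.9991)
Δp = p'−p = (3.0107,1.7998); α = Δx/Fx = (35561351/11811845) / (35561351/2362369) = 1/5
check: Δy/Fy = (21259169/11811845) / (21259169/2362369) = 1/5 ✓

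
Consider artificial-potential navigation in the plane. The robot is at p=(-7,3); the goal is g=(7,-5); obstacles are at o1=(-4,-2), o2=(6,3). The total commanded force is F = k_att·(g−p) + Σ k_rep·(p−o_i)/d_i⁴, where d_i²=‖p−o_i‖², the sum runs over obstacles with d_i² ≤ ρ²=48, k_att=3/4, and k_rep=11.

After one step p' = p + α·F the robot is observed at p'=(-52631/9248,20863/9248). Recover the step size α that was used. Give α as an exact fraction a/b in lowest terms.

F_att = 3/4·(g−p) = 3/4·(14,-8) = (10.5000,-6.0000)
o1: d²=34 ≤ ρ²=48; F_rep = 11·(-3,5)/34² = (-0.0285,0.0476)
o2: d²=169 > ρ²=48 → inactive
F = F_att + ΣF_rep = (10.4715,-5.9524)
Δp = p'−p = (1.3089,-0.7441); α = Δx/Fx = (12105/9248) / (12105/1156) = 1/8
check: Δy/Fy = (-6881/9248) / (-6881/1156) = 1/8 ✓

α = 1/8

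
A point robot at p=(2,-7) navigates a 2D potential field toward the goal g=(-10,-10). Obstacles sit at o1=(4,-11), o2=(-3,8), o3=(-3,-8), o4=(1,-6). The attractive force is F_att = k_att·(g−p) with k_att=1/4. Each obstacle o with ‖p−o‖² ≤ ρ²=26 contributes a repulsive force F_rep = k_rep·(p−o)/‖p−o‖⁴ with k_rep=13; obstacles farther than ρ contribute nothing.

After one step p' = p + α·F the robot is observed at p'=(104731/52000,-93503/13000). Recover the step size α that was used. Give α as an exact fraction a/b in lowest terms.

α = 1/20

F_att = 1/4·(g−p) = 1/4·(-12,-3) = (-3.0000,-0.7500)
o1: d²=20 ≤ ρ²=26; F_rep = 13·(-2,4)/20² = (-0.0650,0.1300)
o2: d²=250 > ρ²=26 → inactive
o3: d²=26 ≤ ρ²=26; F_rep = 13·(5,1)/26² = (0.0962,0.0192)
o4: d²=2 ≤ ρ²=26; F_rep = 13·(1,-1)/2² = (3.2500,-3.2500)
F = F_att + ΣF_rep = (0.2812,-3.8508)
Δp = p'−p = (0.0141,-0.1925); α = Δx/Fx = (731/52000) / (731/2600) = 1/20
check: Δy/Fy = (-2503/13000) / (-2503/650) = 1/20 ✓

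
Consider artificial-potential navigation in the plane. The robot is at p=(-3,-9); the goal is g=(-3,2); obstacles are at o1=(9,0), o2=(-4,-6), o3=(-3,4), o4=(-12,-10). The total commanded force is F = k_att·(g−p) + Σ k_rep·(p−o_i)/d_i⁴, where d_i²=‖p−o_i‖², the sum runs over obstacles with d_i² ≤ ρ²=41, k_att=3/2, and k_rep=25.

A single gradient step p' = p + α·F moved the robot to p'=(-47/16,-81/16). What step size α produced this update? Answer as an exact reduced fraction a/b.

α = 1/4

F_att = 3/2·(g−p) = 3/2·(0,11) = (0.0000,16.5000)
o1: d²=225 > ρ²=41 → inactive
o2: d²=10 ≤ ρ²=41; F_rep = 25·(1,-3)/10² = (0.2500,-0.7500)
o3: d²=169 > ρ²=41 → inactive
o4: d²=82 > ρ²=41 → inactive
F = F_att + ΣF_rep = (0.2500,15.7500)
Δp = p'−p = (0.0625,3.9375); α = Δx/Fx = (1/16) / (1/4) = 1/4
check: Δy/Fy = (63/16) / (63/4) = 1/4 ✓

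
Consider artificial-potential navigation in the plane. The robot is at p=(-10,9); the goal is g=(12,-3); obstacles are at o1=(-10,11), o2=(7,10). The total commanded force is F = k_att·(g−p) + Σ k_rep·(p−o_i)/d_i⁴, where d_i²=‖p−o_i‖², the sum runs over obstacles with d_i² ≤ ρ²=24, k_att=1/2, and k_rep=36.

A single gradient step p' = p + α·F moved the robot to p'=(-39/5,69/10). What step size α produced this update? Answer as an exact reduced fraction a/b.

F_att = 1/2·(g−p) = 1/2·(22,-12) = (11.0000,-6.0000)
o1: d²=4 ≤ ρ²=24; F_rep = 36·(0,-2)/4² = (0.0000,-4.5000)
o2: d²=290 > ρ²=24 → inactive
F = F_att + ΣF_rep = (11.0000,-10.5000)
Δp = p'−p = (2.2000,-2.1000); α = Δx/Fx = (11/5) / (11) = 1/5
check: Δy/Fy = (-21/10) / (-21/2) = 1/5 ✓

α = 1/5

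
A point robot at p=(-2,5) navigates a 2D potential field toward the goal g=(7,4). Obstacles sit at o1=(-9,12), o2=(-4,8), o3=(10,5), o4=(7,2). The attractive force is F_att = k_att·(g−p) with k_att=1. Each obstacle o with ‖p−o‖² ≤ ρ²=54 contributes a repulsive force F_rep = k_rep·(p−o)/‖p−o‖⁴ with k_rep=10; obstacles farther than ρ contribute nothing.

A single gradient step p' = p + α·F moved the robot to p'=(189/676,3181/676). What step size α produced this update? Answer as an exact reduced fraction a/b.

F_att = 1·(g−p) = 1·(9,-1) = (9.0000,-1.0000)
o1: d²=98 > ρ²=54 → inactive
o2: d²=13 ≤ ρ²=54; F_rep = 10·(2,-3)/13² = (0.1183,-0.1775)
o3: d²=144 > ρ²=54 → inactive
o4: d²=90 > ρ²=54 → inactive
F = F_att + ΣF_rep = (9.1183,-1.1775)
Δp = p'−p = (2.2796,-0.2944); α = Δx/Fx = (1541/676) / (1541/169) = 1/4
check: Δy/Fy = (-199/676) / (-199/169) = 1/4 ✓

α = 1/4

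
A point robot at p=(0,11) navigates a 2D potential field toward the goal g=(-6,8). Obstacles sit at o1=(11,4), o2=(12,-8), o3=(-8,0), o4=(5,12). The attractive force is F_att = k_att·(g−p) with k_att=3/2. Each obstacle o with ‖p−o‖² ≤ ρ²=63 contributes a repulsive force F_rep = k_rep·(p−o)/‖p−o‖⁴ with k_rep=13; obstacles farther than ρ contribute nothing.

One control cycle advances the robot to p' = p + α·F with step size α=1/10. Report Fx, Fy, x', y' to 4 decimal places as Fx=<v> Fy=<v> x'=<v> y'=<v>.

F_att = 3/2·(g−p) = 3/2·(-6,-3) = (-9.0000,-4.5000)
o1: d²=170 > ρ²=63 → inactive
o2: d²=505 > ρ²=63 → inactive
o3: d²=185 > ρ²=63 → inactive
o4: d²=26 ≤ ρ²=63; F_rep = 13·(-5,-1)/26² = (-0.0962,-0.0192)
F = F_att + ΣF_rep = (-9.0962,-4.5192)
p' = p + 1/10·F = (-0.9096,10.5481)

Fx=-9.0962 Fy=-4.5192 x'=-0.9096 y'=10.5481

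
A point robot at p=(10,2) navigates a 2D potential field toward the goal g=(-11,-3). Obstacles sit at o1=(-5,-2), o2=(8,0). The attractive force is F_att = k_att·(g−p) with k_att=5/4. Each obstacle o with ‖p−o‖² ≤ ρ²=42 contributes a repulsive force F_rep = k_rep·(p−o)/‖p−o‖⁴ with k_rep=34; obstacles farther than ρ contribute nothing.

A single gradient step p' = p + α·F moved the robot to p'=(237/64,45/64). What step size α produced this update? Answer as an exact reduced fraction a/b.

F_att = 5/4·(g−p) = 5/4·(-21,-5) = (-26.2500,-6.2500)
o1: d²=241 > ρ²=42 → inactive
o2: d²=8 ≤ ρ²=42; F_rep = 34·(2,2)/8² = (1.0625,1.0625)
F = F_att + ΣF_rep = (-25.1875,-5.1875)
Δp = p'−p = (-6.2969,-1.2969); α = Δx/Fx = (-403/64) / (-403/16) = 1/4
check: Δy/Fy = (-83/64) / (-83/16) = 1/4 ✓

α = 1/4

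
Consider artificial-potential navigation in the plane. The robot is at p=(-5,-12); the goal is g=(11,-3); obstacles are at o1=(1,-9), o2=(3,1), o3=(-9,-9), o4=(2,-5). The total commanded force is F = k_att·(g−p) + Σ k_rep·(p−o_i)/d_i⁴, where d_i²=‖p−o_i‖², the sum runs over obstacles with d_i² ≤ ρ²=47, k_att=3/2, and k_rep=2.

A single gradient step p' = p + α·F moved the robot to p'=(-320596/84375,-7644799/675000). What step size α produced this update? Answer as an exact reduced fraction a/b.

F_att = 3/2·(g−p) = 3/2·(16,9) = (24.0000,13.5000)
o1: d²=45 ≤ ρ²=47; F_rep = 2·(-6,-3)/45² = (-0.0059,-0.0030)
o2: d²=233 > ρ²=47 → inactive
o3: d²=25 ≤ ρ²=47; F_rep = 2·(4,-3)/25² = (0.0128,-0.0096)
o4: d²=98 > ρ²=47 → inactive
F = F_att + ΣF_rep = (24.0069,13.4874)
Δp = p'−p = (1.2003,0.6744); α = Δx/Fx = (101279/84375) / (405116/16875) = 1/20
check: Δy/Fy = (455201/675000) / (455201/33750) = 1/20 ✓

α = 1/20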